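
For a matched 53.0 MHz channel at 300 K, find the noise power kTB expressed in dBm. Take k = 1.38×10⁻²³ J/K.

−96.6 dBm

P_n = kTB = 1.38×10⁻²³ × 300 × 5.30×10⁷ = 2.19×10⁻¹³ W
In dBm: 10 log₁₀(2.19×10⁻¹³ / 10⁻³) = −96.6 dBm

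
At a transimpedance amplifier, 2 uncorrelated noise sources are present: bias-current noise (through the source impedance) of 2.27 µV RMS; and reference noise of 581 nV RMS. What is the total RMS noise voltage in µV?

Uncorrelated sources add in power (mean-square): V_tot = √(ΣV_i²)
V_tot = √[(2.27×10⁻⁶)² + (5.81×10⁻⁷)²] = 2.34×10⁻⁶ V = 2.34 µV

2.34 µV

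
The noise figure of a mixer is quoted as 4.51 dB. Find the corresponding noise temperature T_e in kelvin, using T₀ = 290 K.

529 K

F = 10^(4.51/10) = 2.82488
T_e = (F − 1)·T₀ = (2.82488 − 1) × 290 = 529 K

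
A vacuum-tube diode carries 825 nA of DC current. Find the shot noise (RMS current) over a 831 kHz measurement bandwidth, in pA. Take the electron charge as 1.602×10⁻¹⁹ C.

469 pA

I_n = √(2qI·B)
2qI·B = 2 × 1.602×10⁻¹⁹ × 8.25×10⁻⁷ × 8.31×10⁵ = 2.20×10⁻¹⁹ A²
I_n = √(2.20×10⁻¹⁹) = 4.69×10⁻¹⁰ A = 469 pA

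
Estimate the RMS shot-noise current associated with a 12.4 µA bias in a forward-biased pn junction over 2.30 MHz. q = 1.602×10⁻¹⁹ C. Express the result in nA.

I_n = √(2qI·B)
2qI·B = 2 × 1.602×10⁻¹⁹ × 1.24×10⁻⁵ × 2.30×10⁶ = 9.14×10⁻¹⁸ A²
I_n = √(9.14×10⁻¹⁸) = 3.02×10⁻⁹ A = 3.02 nA

3.02 nA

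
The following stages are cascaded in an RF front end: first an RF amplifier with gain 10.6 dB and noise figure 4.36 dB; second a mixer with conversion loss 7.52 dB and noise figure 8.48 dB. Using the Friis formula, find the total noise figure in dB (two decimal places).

5.13 dB

Convert to linear (a loss of L dB is a gain of −L dB): F_i = 10^(NF_i/10), G_i = 10^(G_i,dB/10)
  Stage 1: F_1 = 10^(4.36/10) = 2.729, G_1 = 10^(10.6/10) = 11.48
  Stage 2: F_2 = 10^(8.48/10) = 7.047, G_2 = 10^(−7.52/10) = 0.1770
Friis cascade:
  F = 2.729 + (7.047 − 1)/11.48 = 3.256
NF = 10 log₁₀(3.256) = 5.13 dB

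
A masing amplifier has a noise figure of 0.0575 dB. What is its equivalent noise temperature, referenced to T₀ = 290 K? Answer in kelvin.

3.87 K

F = 10^(0.0575/10) = 1.01333
T_e = (F − 1)·T₀ = (1.01333 − 1) × 290 = 3.87 K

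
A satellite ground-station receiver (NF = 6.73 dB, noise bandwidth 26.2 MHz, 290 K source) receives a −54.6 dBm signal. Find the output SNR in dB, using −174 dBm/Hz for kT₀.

38.5 dB

Noise floor: N = −174 + 10 log₁₀(B) + NF
10 log₁₀(2.62×10⁷) = 74.18 dB
N = −174 + 74.18 + 6.73 = −93.09 dBm
SNR = P_sig − N = −54.6 − (−93.09) = 38.49 dB → 38.5 dB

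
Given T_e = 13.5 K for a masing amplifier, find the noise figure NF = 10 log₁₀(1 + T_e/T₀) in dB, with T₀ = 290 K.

0.198 dB

F = 1 + T_e/T₀ = 1 + 13.5/290 = 1.04655
NF = 10 log₁₀(1.04655) = 0.198 dB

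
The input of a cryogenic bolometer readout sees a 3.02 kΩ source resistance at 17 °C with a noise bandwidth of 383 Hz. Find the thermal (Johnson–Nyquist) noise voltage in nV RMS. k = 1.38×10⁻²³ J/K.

136 nV

T = 17 °C + 273.15 = 290.15 K
V_n = √(4kTRB)
4kTRB = 4 × 1.38×10⁻²³ × 290.15 × 3.02×10³ × 3.83×10² = 1.85×10⁻¹⁴ V²
V_n = √(1.85×10⁻¹⁴) = 1.36×10⁻⁷ V = 136 nV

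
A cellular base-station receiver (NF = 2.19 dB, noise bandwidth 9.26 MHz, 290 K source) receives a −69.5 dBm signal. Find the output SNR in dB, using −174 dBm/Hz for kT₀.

Noise floor: N = −174 + 10 log₁₀(B) + NF
10 log₁₀(9.26×10⁶) = 69.67 dB
N = −174 + 69.67 + 2.19 = −102.14 dBm
SNR = P_sig − N = −69.5 − (−102.14) = 32.64 dB → 32.6 dB

32.6 dB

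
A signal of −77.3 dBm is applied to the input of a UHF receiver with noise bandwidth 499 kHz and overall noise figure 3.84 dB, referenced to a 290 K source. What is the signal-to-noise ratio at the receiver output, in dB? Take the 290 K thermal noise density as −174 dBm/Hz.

35.9 dB

Noise floor: N = −174 + 10 log₁₀(B) + NF
10 log₁₀(4.99×10⁵) = 56.98 dB
N = −174 + 56.98 + 3.84 = −113.18 dBm
SNR = P_sig − N = −77.3 − (−113.18) = 35.88 dB → 35.9 dB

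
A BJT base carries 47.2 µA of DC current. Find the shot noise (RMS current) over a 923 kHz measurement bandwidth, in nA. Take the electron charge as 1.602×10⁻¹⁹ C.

I_n = √(2qI·B)
2qI·B = 2 × 1.602×10⁻¹⁹ × 4.72×10⁻⁵ × 9.23×10⁵ = 1.40×10⁻¹⁷ A²
I_n = √(1.40×10⁻¹⁷) = 3.74×10⁻⁹ A = 3.74 nA

3.74 nA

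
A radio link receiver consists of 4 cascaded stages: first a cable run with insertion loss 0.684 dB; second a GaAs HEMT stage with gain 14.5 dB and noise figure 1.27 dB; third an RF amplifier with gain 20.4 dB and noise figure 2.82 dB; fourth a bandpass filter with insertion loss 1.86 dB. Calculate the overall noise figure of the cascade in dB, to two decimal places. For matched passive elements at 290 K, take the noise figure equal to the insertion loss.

2.06 dB

Convert to linear (a loss of L dB is a gain of −L dB): F_i = 10^(NF_i/10), G_i = 10^(G_i,dB/10)
  Stage 1: F_1 = 10^(0.684/10) = 1.171, G_1 = 10^(−0.684/10) = 0.8543
  Stage 2: F_2 = 10^(1.27/10) = 1.340, G_2 = 10^(14.5/10) = 28.18
  Stage 3: F_3 = 10^(2.82/10) = 1.914, G_3 = 10^(20.4/10) = 109.6
  Stage 4: F_4 = 10^(1.86/10) = 1.535, G_4 = 10^(−1.86/10) = 0.6516
Friis cascade:
  F = 1.171 + (1.340 − 1)/0.8543 + (1.914 − 1)/24.08 + (1.535 − 1)/2640 = 1.606
NF = 10 log₁₀(1.606) = 2.06 dB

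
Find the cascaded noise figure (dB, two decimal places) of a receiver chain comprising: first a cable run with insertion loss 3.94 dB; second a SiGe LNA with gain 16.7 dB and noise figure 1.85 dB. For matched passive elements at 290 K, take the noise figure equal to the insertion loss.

5.79 dB

Convert to linear (a loss of L dB is a gain of −L dB): F_i = 10^(NF_i/10), G_i = 10^(G_i,dB/10)
  Stage 1: F_1 = 10^(3.94/10) = 2.477, G_1 = 10^(−3.94/10) = 0.4036
  Stage 2: F_2 = 10^(1.85/10) = 1.531, G_2 = 10^(16.7/10) = 46.77
Friis cascade:
  F = 2.477 + (1.531 − 1)/0.4036 = 3.793
NF = 10 log₁₀(3.793) = 5.79 dB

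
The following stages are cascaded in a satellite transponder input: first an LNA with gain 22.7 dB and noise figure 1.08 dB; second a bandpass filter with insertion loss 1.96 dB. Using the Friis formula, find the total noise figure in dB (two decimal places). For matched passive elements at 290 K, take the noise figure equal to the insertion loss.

1.09 dB

Convert to linear (a loss of L dB is a gain of −L dB): F_i = 10^(NF_i/10), G_i = 10^(G_i,dB/10)
  Stage 1: F_1 = 10^(1.08/10) = 1.282, G_1 = 10^(22.7/10) = 186.2
  Stage 2: F_2 = 10^(1.96/10) = 1.570, G_2 = 10^(−1.96/10) = 0.6368
Friis cascade:
  F = 1.282 + (1.570 − 1)/186.2 = 1.285
NF = 10 log₁₀(1.285) = 1.09 dB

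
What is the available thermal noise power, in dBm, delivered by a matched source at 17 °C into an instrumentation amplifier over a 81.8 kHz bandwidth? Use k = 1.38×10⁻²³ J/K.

T = 17 °C + 273.15 = 290.15 K
P_n = kTB = 1.38×10⁻²³ × 290.15 × 8.18×10⁴ = 3.28×10⁻¹⁶ W
In dBm: 10 log₁₀(3.28×10⁻¹⁶ / 10⁻³) = −124.8 dBm

−124.8 dBm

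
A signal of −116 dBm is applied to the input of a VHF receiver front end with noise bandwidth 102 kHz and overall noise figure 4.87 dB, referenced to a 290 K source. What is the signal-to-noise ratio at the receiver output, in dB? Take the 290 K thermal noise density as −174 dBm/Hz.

Noise floor: N = −174 + 10 log₁₀(B) + NF
10 log₁₀(1.02×10⁵) = 50.09 dB
N = −174 + 50.09 + 4.87 = −119.04 dBm
SNR = P_sig − N = −116 − (−119.04) = 3.04 dB → 3.0 dB

3.0 dB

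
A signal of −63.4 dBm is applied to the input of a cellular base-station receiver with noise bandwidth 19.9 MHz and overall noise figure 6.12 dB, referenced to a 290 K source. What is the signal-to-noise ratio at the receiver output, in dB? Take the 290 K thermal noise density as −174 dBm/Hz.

31.5 dB

Noise floor: N = −174 + 10 log₁₀(B) + NF
10 log₁₀(1.99×10⁷) = 72.99 dB
N = −174 + 72.99 + 6.12 = −94.89 dBm
SNR = P_sig − N = −63.4 − (−94.89) = 31.49 dB → 31.5 dB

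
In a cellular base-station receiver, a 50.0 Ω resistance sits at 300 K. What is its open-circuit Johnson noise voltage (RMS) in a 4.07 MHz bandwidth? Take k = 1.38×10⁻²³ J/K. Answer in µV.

1.84 µV

V_n = √(4kTRB)
4kTRB = 4 × 1.38×10⁻²³ × 300 × 5.00×10¹ × 4.07×10⁶ = 3.37×10⁻¹² V²
V_n = √(3.37×10⁻¹²) = 1.84×10⁻⁶ V = 1.84 µV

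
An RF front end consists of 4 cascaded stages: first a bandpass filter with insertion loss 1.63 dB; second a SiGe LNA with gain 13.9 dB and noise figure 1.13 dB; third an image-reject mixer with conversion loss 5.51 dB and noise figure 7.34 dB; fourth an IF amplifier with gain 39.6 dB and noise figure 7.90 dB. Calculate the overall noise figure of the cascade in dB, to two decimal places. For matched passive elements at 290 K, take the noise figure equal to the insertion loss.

Convert to linear (a loss of L dB is a gain of −L dB): F_i = 10^(NF_i/10), G_i = 10^(G_i,dB/10)
  Stage 1: F_1 = 10^(1.63/10) = 1.455, G_1 = 10^(−1.63/10) = 0.6871
  Stage 2: F_2 = 10^(1.13/10) = 1.297, G_2 = 10^(13.9/10) = 24.55
  Stage 3: F_3 = 10^(7.34/10) = 5.420, G_3 = 10^(−5.51/10) = 0.2812
  Stage 4: F_4 = 10^(7.90/10) = 6.166, G_4 = 10^(39.6/10) = 9120
Friis cascade:
  F = 1.455 + (1.297 − 1)/0.6871 + (5.420 − 1)/16.87 + (6.166 − 1)/4.742 = 3.239
NF = 10 log₁₀(3.239) = 5.10 dB

5.10 dB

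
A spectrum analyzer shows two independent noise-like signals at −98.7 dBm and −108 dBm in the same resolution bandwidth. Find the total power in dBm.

Convert to linear, add, convert back:
P₁ = 1.35×10⁻¹³ W, P₂ = 1.58×10⁻¹⁴ W
P_tot = 1.51×10⁻¹³ W → 10 log₁₀(P_tot / 10⁻³) = −98.2 dBm

−98.2 dBm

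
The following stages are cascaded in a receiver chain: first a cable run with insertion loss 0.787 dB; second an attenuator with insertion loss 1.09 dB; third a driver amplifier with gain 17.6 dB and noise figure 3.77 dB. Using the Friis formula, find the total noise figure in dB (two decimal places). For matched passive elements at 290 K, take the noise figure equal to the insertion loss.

Convert to linear (a loss of L dB is a gain of −L dB): F_i = 10^(NF_i/10), G_i = 10^(G_i,dB/10)
  Stage 1: F_1 = 10^(0.787/10) = 1.199, G_1 = 10^(−0.787/10) = 0.8343
  Stage 2: F_2 = 10^(1.09/10) = 1.285, G_2 = 10^(−1.09/10) = 0.7780
  Stage 3: F_3 = 10^(3.77/10) = 2.382, G_3 = 10^(17.6/10) = 57.54
Friis cascade:
  F = 1.199 + (1.285 − 1)/0.8343 + (2.382 − 1)/0.6491 = 3.670
NF = 10 log₁₀(3.670) = 5.65 dB

5.65 dB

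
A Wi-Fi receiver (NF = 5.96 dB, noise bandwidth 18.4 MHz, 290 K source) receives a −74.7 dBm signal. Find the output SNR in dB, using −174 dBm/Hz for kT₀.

20.7 dB

Noise floor: N = −174 + 10 log₁₀(B) + NF
10 log₁₀(1.84×10⁷) = 72.65 dB
N = −174 + 72.65 + 5.96 = −95.39 dBm
SNR = P_sig − N = −74.7 − (−95.39) = 20.69 dB → 20.7 dB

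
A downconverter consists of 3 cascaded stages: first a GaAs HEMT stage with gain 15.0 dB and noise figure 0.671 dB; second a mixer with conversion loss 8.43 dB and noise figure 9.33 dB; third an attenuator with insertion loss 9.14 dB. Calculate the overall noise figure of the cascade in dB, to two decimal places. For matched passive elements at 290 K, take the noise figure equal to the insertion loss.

Convert to linear (a loss of L dB is a gain of −L dB): F_i = 10^(NF_i/10), G_i = 10^(G_i,dB/10)
  Stage 1: F_1 = 10^(0.671/10) = 1.167, G_1 = 10^(15.0/10) = 31.62
  Stage 2: F_2 = 10^(9.33/10) = 8.570, G_2 = 10^(−8.43/10) = 0.1435
  Stage 3: F_3 = 10^(9.14/10) = 8.204, G_3 = 10^(−9.14/10) = 0.1219
Friis cascade:
  F = 1.167 + (8.570 − 1)/31.62 + (8.204 − 1)/4.539 = 2.993
NF = 10 log₁₀(2.993) = 4.76 dB

4.76 dB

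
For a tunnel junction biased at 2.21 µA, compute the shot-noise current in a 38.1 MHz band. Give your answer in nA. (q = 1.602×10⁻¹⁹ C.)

I_n = √(2qI·B)
2qI·B = 2 × 1.602×10⁻¹⁹ × 2.21×10⁻⁶ × 3.81×10⁷ = 2.70×10⁻¹⁷ A²
I_n = √(2.70×10⁻¹⁷) = 5.19×10⁻⁹ A = 5.19 nA

5.19 nA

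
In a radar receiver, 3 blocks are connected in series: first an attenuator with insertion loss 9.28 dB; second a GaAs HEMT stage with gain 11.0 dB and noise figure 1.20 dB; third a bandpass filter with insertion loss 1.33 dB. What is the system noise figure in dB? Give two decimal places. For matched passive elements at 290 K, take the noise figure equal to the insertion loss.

Convert to linear (a loss of L dB is a gain of −L dB): F_i = 10^(NF_i/10), G_i = 10^(G_i,dB/10)
  Stage 1: F_1 = 10^(9.28/10) = 8.472, G_1 = 10^(−9.28/10) = 0.1180
  Stage 2: F_2 = 10^(1.20/10) = 1.318, G_2 = 10^(11.0/10) = 12.59
  Stage 3: F_3 = 10^(1.33/10) = 1.358, G_3 = 10^(−1.33/10) = 0.7362
Friis cascade:
  F = 8.472 + (1.318 − 1)/0.1180 + (1.358 − 1)/1.486 = 11.41
NF = 10 log₁₀(11.41) = 10.57 dB

10.57 dB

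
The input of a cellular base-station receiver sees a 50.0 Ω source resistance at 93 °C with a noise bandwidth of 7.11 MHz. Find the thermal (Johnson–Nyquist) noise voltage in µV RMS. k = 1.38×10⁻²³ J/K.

T = 93 °C + 273.15 = 366.15 K
V_n = √(4kTRB)
4kTRB = 4 × 1.38×10⁻²³ × 366.15 × 5.00×10¹ × 7.11×10⁶ = 7.19×10⁻¹² V²
V_n = √(7.19×10⁻¹²) = 2.68×10⁻⁶ V = 2.68 µV

2.68 µV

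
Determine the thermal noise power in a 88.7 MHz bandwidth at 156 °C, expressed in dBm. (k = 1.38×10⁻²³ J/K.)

T = 156 °C + 273.15 = 429.15 K
P_n = kTB = 1.38×10⁻²³ × 429.15 × 8.87×10⁷ = 5.25×10⁻¹³ W
In dBm: 10 log₁₀(5.25×10⁻¹³ / 10⁻³) = −92.8 dBm

−92.8 dBm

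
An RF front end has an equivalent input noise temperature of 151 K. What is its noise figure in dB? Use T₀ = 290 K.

1.82 dB

F = 1 + T_e/T₀ = 1 + 151/290 = 1.52069
NF = 10 log₁₀(1.52069) = 1.82 dB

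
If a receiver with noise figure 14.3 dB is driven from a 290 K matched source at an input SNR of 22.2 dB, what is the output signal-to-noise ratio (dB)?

By definition F = SNR_in/SNR_out, so in dB: SNR_out = SNR_in − NF
SNR_out = 22.2 − 14.3 = 7.9 dB

7.9 dB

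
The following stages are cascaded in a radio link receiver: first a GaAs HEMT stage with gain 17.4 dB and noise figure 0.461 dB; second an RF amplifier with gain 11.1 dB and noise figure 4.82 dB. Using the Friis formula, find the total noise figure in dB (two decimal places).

0.60 dB

Convert to linear (a loss of L dB is a gain of −L dB): F_i = 10^(NF_i/10), G_i = 10^(G_i,dB/10)
  Stage 1: F_1 = 10^(0.461/10) = 1.112, G_1 = 10^(17.4/10) = 54.95
  Stage 2: F_2 = 10^(4.82/10) = 3.034, G_2 = 10^(11.1/10) = 12.88
Friis cascade:
  F = 1.112 + (3.034 − 1)/54.95 = 1.149
NF = 10 log₁₀(1.149) = 0.60 dB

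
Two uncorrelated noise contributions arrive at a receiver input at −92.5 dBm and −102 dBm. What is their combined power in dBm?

Convert to linear, add, convert back:
P₁ = 5.62×10⁻¹³ W, P₂ = 6.31×10⁻¹⁴ W
P_tot = 6.25×10⁻¹³ W → 10 log₁₀(P_tot / 10⁻³) = −92.0 dBm

−92.0 dBm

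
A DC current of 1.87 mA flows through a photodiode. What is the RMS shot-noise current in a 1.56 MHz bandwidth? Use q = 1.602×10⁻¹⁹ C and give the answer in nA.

30.6 nA

I_n = √(2qI·B)
2qI·B = 2 × 1.602×10⁻¹⁹ × 1.87×10⁻³ × 1.56×10⁶ = 9.35×10⁻¹⁶ A²
I_n = √(9.35×10⁻¹⁶) = 3.06×10⁻⁸ A = 30.6 nA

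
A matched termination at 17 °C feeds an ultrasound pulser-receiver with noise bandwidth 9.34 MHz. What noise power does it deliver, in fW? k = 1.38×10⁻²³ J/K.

37.4 fW

T = 17 °C + 273.15 = 290.15 K
P_n = kTB = 1.38×10⁻²³ × 290.15 × 9.34×10⁶ = 3.74×10⁻¹⁴ W = 37.4 fW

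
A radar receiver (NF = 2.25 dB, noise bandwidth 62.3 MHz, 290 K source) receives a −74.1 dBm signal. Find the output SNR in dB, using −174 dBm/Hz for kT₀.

Noise floor: N = −174 + 10 log₁₀(B) + NF
10 log₁₀(6.23×10⁷) = 77.94 dB
N = −174 + 77.94 + 2.25 = −93.81 dBm
SNR = P_sig − N = −74.1 − (−93.81) = 19.71 dB → 19.7 dB

19.7 dB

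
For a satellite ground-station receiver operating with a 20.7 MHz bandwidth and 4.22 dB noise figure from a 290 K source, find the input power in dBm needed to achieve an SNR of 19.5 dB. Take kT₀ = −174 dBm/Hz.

Sensitivity = −174 + 10 log₁₀(B) + NF + SNR_min
= −174 + 73.16 + 4.22 + 19.5
= −77.12 dBm → −77.1 dBm

−77.1 dBm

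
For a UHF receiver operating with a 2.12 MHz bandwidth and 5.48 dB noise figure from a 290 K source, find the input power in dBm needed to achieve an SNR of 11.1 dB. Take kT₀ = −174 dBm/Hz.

−94.2 dBm

Sensitivity = −174 + 10 log₁₀(B) + NF + SNR_min
= −174 + 63.26 + 5.48 + 11.1
= −94.16 dBm → −94.2 dBm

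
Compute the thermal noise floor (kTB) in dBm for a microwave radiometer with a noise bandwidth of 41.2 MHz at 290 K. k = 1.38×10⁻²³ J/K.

P_n = kTB = 1.38×10⁻²³ × 290 × 4.12×10⁷ = 1.65×10⁻¹³ W
In dBm: 10 log₁₀(1.65×10⁻¹³ / 10⁻³) = −97.8 dBm

−97.8 dBm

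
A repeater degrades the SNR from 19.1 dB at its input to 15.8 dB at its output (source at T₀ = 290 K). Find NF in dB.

3.3 dB

NF (dB) = SNR_in(dB) − SNR_out(dB) when the source is at T₀
NF = 19.1 − 15.8 = 3.3 dB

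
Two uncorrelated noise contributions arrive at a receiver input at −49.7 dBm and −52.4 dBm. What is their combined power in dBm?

−47.8 dBm

Convert to linear, add, convert back:
P₁ = 1.07×10⁻⁸ W, P₂ = 5.75×10⁻⁹ W
P_tot = 1.65×10⁻⁸ W → 10 log₁₀(P_tot / 10⁻³) = −47.8 dBm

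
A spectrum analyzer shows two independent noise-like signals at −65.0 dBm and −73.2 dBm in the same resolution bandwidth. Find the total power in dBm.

Convert to linear, add, convert back:
P₁ = 3.16×10⁻¹⁰ W, P₂ = 4.79×10⁻¹¹ W
P_tot = 3.64×10⁻¹⁰ W → 10 log₁₀(P_tot / 10⁻³) = −64.4 dBm

−64.4 dBm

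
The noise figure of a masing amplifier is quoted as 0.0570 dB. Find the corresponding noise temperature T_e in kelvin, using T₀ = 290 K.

3.83 K

F = 10^(0.0570/10) = 1.01321
T_e = (F − 1)·T₀ = (1.01321 − 1) × 290 = 3.83 K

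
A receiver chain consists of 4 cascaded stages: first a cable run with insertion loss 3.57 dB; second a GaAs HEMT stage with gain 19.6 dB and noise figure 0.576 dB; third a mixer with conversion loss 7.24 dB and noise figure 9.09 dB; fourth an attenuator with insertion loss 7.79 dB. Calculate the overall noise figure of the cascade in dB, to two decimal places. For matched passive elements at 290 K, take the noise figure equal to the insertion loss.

5.36 dB

Convert to linear (a loss of L dB is a gain of −L dB): F_i = 10^(NF_i/10), G_i = 10^(G_i,dB/10)
  Stage 1: F_1 = 10^(3.57/10) = 2.275, G_1 = 10^(−3.57/10) = 0.4395
  Stage 2: F_2 = 10^(0.576/10) = 1.142, G_2 = 10^(19.6/10) = 91.20
  Stage 3: F_3 = 10^(9.09/10) = 8.110, G_3 = 10^(−7.24/10) = 0.1888
  Stage 4: F_4 = 10^(7.79/10) = 6.012, G_4 = 10^(−7.79/10) = 0.1663
Friis cascade:
  F = 2.275 + (1.142 − 1)/0.4395 + (8.110 − 1)/40.09 + (6.012 − 1)/7.568 = 3.437
NF = 10 log₁₀(3.437) = 5.36 dB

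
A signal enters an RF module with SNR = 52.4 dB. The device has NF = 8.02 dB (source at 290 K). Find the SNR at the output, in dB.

44.38 dB

By definition F = SNR_in/SNR_out, so in dB: SNR_out = SNR_in − NF
SNR_out = 52.4 − 8.02 = 44.38 dB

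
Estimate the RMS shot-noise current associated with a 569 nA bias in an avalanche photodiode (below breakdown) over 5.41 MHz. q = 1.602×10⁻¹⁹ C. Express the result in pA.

993 pA

I_n = √(2qI·B)
2qI·B = 2 × 1.602×10⁻¹⁹ × 5.69×10⁻⁷ × 5.41×10⁶ = 9.86×10⁻¹⁹ A²
I_n = √(9.86×10⁻¹⁹) = 9.93×10⁻¹⁰ A = 993 pA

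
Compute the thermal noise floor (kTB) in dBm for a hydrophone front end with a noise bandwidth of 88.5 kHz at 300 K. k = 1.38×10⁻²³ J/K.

P_n = kTB = 1.38×10⁻²³ × 300 × 8.85×10⁴ = 3.66×10⁻¹⁶ W
In dBm: 10 log₁₀(3.66×10⁻¹⁶ / 10⁻³) = −124.4 dBm

−124.4 dBm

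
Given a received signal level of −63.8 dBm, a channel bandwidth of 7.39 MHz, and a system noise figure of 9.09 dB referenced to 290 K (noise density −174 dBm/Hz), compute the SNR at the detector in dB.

Noise floor: N = −174 + 10 log₁₀(B) + NF
10 log₁₀(7.39×10⁶) = 68.69 dB
N = −174 + 68.69 + 9.09 = −96.22 dBm
SNR = P_sig − N = −63.8 − (−96.22) = 32.42 dB → 32.4 dB

32.4 dB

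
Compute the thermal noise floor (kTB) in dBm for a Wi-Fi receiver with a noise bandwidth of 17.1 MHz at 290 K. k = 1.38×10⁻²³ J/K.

−101.6 dBm

P_n = kTB = 1.38×10⁻²³ × 290 × 1.71×10⁷ = 6.84×10⁻¹⁴ W
In dBm: 10 log₁₀(6.84×10⁻¹⁴ / 10⁻³) = −101.6 dBm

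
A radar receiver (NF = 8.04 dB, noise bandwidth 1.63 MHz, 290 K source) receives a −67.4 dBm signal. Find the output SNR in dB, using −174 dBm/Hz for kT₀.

36.4 dB

Noise floor: N = −174 + 10 log₁₀(B) + NF
10 log₁₀(1.63×10⁶) = 62.12 dB
N = −174 + 62.12 + 8.04 = −103.84 dBm
SNR = P_sig − N = −67.4 − (−103.84) = 36.44 dB → 36.4 dB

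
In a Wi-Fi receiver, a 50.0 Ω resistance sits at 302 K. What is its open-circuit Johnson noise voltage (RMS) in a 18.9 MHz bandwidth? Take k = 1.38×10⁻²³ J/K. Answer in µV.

V_n = √(4kTRB)
4kTRB = 4 × 1.38×10⁻²³ × 302 × 5.00×10¹ × 1.89×10⁷ = 1.58×10⁻¹¹ V²
V_n = √(1.58×10⁻¹¹) = 3.97×10⁻⁶ V = 3.97 µV

3.97 µV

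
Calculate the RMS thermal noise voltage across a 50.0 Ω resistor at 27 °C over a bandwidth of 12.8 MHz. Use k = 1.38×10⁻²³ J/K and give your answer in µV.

3.26 µV

T = 27 °C + 273.15 = 300.15 K
V_n = √(4kTRB)
4kTRB = 4 × 1.38×10⁻²³ × 300.15 × 5.00×10¹ × 1.28×10⁷ = 1.06×10⁻¹¹ V²
V_n = √(1.06×10⁻¹¹) = 3.26×10⁻⁶ V = 3.26 µV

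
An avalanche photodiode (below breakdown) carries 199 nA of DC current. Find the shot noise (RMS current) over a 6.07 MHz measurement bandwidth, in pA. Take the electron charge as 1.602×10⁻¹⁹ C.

622 pA

I_n = √(2qI·B)
2qI·B = 2 × 1.602×10⁻¹⁹ × 1.99×10⁻⁷ × 6.07×10⁶ = 3.87×10⁻¹⁹ A²
I_n = √(3.87×10⁻¹⁹) = 6.22×10⁻¹⁰ A = 622 pA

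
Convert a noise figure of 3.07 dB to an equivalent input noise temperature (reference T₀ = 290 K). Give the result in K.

F = 10^(3.07/10) = 2.02768
T_e = (F − 1)·T₀ = (2.02768 − 1) × 290 = 298 K

298 K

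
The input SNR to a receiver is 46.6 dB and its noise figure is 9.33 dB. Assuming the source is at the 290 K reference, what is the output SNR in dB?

37.27 dB

By definition F = SNR_in/SNR_out, so in dB: SNR_out = SNR_in − NF
SNR_out = 46.6 − 9.33 = 37.27 dB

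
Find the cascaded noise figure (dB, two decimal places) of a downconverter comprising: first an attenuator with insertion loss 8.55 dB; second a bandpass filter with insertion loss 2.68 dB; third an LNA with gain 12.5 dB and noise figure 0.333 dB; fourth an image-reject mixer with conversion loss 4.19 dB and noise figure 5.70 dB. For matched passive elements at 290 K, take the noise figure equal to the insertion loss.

12.14 dB

Convert to linear (a loss of L dB is a gain of −L dB): F_i = 10^(NF_i/10), G_i = 10^(G_i,dB/10)
  Stage 1: F_1 = 10^(8.55/10) = 7.161, G_1 = 10^(−8.55/10) = 0.1396
  Stage 2: F_2 = 10^(2.68/10) = 1.854, G_2 = 10^(−2.68/10) = 0.5395
  Stage 3: F_3 = 10^(0.333/10) = 1.080, G_3 = 10^(12.5/10) = 17.78
  Stage 4: F_4 = 10^(5.70/10) = 3.715, G_4 = 10^(−4.19/10) = 0.3811
Friis cascade:
  F = 7.161 + (1.854 − 1)/0.1396 + (1.080 − 1)/0.07534 + (3.715 − 1)/1.340 = 16.36
NF = 10 log₁₀(16.36) = 12.14 dB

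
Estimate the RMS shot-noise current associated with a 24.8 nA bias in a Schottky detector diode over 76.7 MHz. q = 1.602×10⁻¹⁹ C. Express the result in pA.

781 pA

I_n = √(2qI·B)
2qI·B = 2 × 1.602×10⁻¹⁹ × 2.48×10⁻⁸ × 7.67×10⁷ = 6.09×10⁻¹⁹ A²
I_n = √(6.09×10⁻¹⁹) = 7.81×10⁻¹⁰ A = 781 pA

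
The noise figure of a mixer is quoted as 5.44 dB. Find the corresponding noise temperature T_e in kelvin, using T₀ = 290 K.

725 K

F = 10^(5.44/10) = 3.49945
T_e = (F − 1)·T₀ = (3.49945 − 1) × 290 = 725 K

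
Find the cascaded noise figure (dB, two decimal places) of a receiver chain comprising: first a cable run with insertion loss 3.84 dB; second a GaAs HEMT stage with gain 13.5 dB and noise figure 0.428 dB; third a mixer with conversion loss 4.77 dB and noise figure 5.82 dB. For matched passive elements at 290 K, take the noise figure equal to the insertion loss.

4.74 dB

Convert to linear (a loss of L dB is a gain of −L dB): F_i = 10^(NF_i/10), G_i = 10^(G_i,dB/10)
  Stage 1: F_1 = 10^(3.84/10) = 2.421, G_1 = 10^(−3.84/10) = 0.4130
  Stage 2: F_2 = 10^(0.428/10) = 1.104, G_2 = 10^(13.5/10) = 22.39
  Stage 3: F_3 = 10^(5.82/10) = 3.819, G_3 = 10^(−4.77/10) = 0.3334
Friis cascade:
  F = 2.421 + (1.104 − 1)/0.4130 + (3.819 − 1)/9.247 = 2.977
NF = 10 log₁₀(2.977) = 4.74 dB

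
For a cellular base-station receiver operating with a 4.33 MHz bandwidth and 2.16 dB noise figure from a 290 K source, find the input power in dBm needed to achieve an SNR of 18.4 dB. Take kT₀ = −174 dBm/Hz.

Sensitivity = −174 + 10 log₁₀(B) + NF + SNR_min
= −174 + 66.36 + 2.16 + 18.4
= −87.08 dBm → −87.1 dBm

−87.1 dBm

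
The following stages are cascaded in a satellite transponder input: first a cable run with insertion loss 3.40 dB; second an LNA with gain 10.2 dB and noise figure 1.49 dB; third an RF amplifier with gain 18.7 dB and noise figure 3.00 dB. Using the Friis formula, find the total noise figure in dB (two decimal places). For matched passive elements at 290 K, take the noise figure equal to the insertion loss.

Convert to linear (a loss of L dB is a gain of −L dB): F_i = 10^(NF_i/10), G_i = 10^(G_i,dB/10)
  Stage 1: F_1 = 10^(3.40/10) = 2.188, G_1 = 10^(−3.40/10) = 0.4571
  Stage 2: F_2 = 10^(1.49/10) = 1.409, G_2 = 10^(10.2/10) = 10.47
  Stage 3: F_3 = 10^(3.00/10) = 1.995, G_3 = 10^(18.7/10) = 74.13
Friis cascade:
  F = 2.188 + (1.409 − 1)/0.4571 + (1.995 − 1)/4.786 = 3.291
NF = 10 log₁₀(3.291) = 5.17 dB

5.17 dB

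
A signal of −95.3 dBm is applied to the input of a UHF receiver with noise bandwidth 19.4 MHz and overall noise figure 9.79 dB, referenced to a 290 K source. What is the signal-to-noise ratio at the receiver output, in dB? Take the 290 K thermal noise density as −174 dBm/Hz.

Noise floor: N = −174 + 10 log₁₀(B) + NF
10 log₁₀(1.94×10⁷) = 72.88 dB
N = −174 + 72.88 + 9.79 = −91.33 dBm
SNR = P_sig − N = −95.3 − (−91.33) = −3.97 dB → −4.0 dB

−4.0 dB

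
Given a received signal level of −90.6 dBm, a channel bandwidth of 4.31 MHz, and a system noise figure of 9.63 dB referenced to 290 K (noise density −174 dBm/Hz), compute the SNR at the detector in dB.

7.4 dB

Noise floor: N = −174 + 10 log₁₀(B) + NF
10 log₁₀(4.31×10⁶) = 66.34 dB
N = −174 + 66.34 + 9.63 = −98.03 dBm
SNR = P_sig − N = −90.6 − (−98.03) = 7.43 dB → 7.4 dB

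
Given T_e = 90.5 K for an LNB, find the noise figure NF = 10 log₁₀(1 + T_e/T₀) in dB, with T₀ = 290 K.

1.18 dB

F = 1 + T_e/T₀ = 1 + 90.5/290 = 1.31207
NF = 10 log₁₀(1.31207) = 1.18 dB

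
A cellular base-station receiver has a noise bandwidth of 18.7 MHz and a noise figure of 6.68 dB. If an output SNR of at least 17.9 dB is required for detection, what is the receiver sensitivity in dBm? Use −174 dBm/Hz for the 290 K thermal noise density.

Sensitivity = −174 + 10 log₁₀(B) + NF + SNR_min
= −174 + 72.72 + 6.68 + 17.9
= −76.70 dBm → −76.7 dBm

−76.7 dBm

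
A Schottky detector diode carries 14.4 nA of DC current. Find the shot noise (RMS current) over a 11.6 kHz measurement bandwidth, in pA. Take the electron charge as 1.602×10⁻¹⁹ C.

7.32 pA

I_n = √(2qI·B)
2qI·B = 2 × 1.602×10⁻¹⁹ × 1.44×10⁻⁸ × 1.16×10⁴ = 5.35×10⁻²³ A²
I_n = √(5.35×10⁻²³) = 7.32×10⁻¹² A = 7.32 pA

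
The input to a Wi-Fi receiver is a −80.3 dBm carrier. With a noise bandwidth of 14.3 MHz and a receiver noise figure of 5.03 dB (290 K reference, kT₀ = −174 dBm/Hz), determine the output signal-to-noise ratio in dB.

Noise floor: N = −174 + 10 log₁₀(B) + NF
10 log₁₀(1.43×10⁷) = 71.55 dB
N = −174 + 71.55 + 5.03 = −97.42 dBm
SNR = P_sig − N = −80.3 − (−97.42) = 17.12 dB → 17.1 dB

17.1 dB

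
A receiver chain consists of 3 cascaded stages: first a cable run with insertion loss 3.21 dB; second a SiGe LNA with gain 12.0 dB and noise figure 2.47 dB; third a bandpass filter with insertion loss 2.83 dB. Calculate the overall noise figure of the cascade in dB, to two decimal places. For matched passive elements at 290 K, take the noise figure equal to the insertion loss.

5.82 dB

Convert to linear (a loss of L dB is a gain of −L dB): F_i = 10^(NF_i/10), G_i = 10^(G_i,dB/10)
  Stage 1: F_1 = 10^(3.21/10) = 2.094, G_1 = 10^(−3.21/10) = 0.4775
  Stage 2: F_2 = 10^(2.47/10) = 1.766, G_2 = 10^(12.0/10) = 15.85
  Stage 3: F_3 = 10^(2.83/10) = 1.919, G_3 = 10^(−2.83/10) = 0.5212
Friis cascade:
  F = 2.094 + (1.766 − 1)/0.4775 + (1.919 − 1)/7.568 = 3.820
NF = 10 log₁₀(3.820) = 5.82 dB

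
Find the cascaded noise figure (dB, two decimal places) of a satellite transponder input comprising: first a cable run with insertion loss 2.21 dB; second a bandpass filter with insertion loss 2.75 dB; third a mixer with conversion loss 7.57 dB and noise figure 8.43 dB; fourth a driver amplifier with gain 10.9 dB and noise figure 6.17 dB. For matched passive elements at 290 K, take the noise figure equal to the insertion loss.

Convert to linear (a loss of L dB is a gain of −L dB): F_i = 10^(NF_i/10), G_i = 10^(G_i,dB/10)
  Stage 1: F_1 = 10^(2.21/10) = 1.663, G_1 = 10^(−2.21/10) = 0.6012
  Stage 2: F_2 = 10^(2.75/10) = 1.884, G_2 = 10^(−2.75/10) = 0.5309
  Stage 3: F_3 = 10^(8.43/10) = 6.966, G_3 = 10^(−7.57/10) = 0.1750
  Stage 4: F_4 = 10^(6.17/10) = 4.140, G_4 = 10^(10.9/10) = 12.30
Friis cascade:
  F = 1.663 + (1.884 − 1)/0.6012 + (6.966 − 1)/0.3192 + (4.140 − 1)/0.05585 = 78.05
NF = 10 log₁₀(78.05) = 18.92 dB

18.92 dB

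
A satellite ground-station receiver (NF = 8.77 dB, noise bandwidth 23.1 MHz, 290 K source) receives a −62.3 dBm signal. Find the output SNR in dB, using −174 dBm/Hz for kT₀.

Noise floor: N = −174 + 10 log₁₀(B) + NF
10 log₁₀(2.31×10⁷) = 73.64 dB
N = −174 + 73.64 + 8.77 = −91.59 dBm
SNR = P_sig − N = −62.3 − (−91.59) = 29.29 dB → 29.3 dB

29.3 dB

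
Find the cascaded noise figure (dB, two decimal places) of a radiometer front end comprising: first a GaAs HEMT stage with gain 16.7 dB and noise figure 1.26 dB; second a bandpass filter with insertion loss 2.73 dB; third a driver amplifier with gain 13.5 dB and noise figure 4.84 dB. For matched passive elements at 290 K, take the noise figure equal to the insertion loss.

1.58 dB

Convert to linear (a loss of L dB is a gain of −L dB): F_i = 10^(NF_i/10), G_i = 10^(G_i,dB/10)
  Stage 1: F_1 = 10^(1.26/10) = 1.337, G_1 = 10^(16.7/10) = 46.77
  Stage 2: F_2 = 10^(2.73/10) = 1.875, G_2 = 10^(−2.73/10) = 0.5333
  Stage 3: F_3 = 10^(4.84/10) = 3.048, G_3 = 10^(13.5/10) = 22.39
Friis cascade:
  F = 1.337 + (1.875 − 1)/46.77 + (3.048 − 1)/24.95 = 1.437
NF = 10 log₁₀(1.437) = 1.58 dB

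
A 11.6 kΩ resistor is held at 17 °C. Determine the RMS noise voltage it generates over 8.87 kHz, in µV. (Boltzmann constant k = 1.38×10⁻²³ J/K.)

T = 17 °C + 273.15 = 290.15 K
V_n = √(4kTRB)
4kTRB = 4 × 1.38×10⁻²³ × 290.15 × 1.16×10⁴ × 8.87×10³ = 1.65×10⁻¹² V²
V_n = √(1.65×10⁻¹²) = 1.28×10⁻⁶ V = 1.28 µV

1.28 µV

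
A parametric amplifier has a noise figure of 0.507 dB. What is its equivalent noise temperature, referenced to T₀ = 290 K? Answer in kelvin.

35.9 K

F = 10^(0.507/10) = 1.12383
T_e = (F − 1)·T₀ = (1.12383 − 1) × 290 = 35.9 K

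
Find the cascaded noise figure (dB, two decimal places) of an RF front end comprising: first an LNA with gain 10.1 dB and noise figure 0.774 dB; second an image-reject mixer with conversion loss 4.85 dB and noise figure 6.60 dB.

1.89 dB

Convert to linear (a loss of L dB is a gain of −L dB): F_i = 10^(NF_i/10), G_i = 10^(G_i,dB/10)
  Stage 1: F_1 = 10^(0.774/10) = 1.195, G_1 = 10^(10.1/10) = 10.23
  Stage 2: F_2 = 10^(6.60/10) = 4.571, G_2 = 10^(−4.85/10) = 0.3273
Friis cascade:
  F = 1.195 + (4.571 − 1)/10.23 = 1.544
NF = 10 log₁₀(1.544) = 1.89 dB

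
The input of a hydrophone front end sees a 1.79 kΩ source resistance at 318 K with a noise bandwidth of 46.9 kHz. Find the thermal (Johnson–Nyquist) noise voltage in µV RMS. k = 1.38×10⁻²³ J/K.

V_n = √(4kTRB)
4kTRB = 4 × 1.38×10⁻²³ × 318 × 1.79×10³ × 4.69×10⁴ = 1.47×10⁻¹² V²
V_n = √(1.47×10⁻¹²) = 1.21×10⁻⁶ V = 1.21 µV

1.21 µV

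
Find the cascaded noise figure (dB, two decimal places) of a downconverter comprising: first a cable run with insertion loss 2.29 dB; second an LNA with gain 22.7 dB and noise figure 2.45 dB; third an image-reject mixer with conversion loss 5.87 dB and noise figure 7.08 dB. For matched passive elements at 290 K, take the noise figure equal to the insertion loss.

Convert to linear (a loss of L dB is a gain of −L dB): F_i = 10^(NF_i/10), G_i = 10^(G_i,dB/10)
  Stage 1: F_1 = 10^(2.29/10) = 1.694, G_1 = 10^(−2.29/10) = 0.5902
  Stage 2: F_2 = 10^(2.45/10) = 1.758, G_2 = 10^(22.7/10) = 186.2
  Stage 3: F_3 = 10^(7.08/10) = 5.105, G_3 = 10^(−5.87/10) = 0.2588
Friis cascade:
  F = 1.694 + (1.758 − 1)/0.5902 + (5.105 − 1)/109.9 = 3.016
NF = 10 log₁₀(3.016) = 4.79 dB

4.79 dB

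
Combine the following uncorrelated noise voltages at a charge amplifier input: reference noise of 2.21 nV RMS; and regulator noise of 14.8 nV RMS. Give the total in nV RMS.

15.0 nV

Uncorrelated sources add in power (mean-square): V_tot = √(ΣV_i²)
V_tot = √[(2.21×10⁻⁹)² + (1.48×10⁻⁸)²] = 1.50×10⁻⁸ V = 15.0 nV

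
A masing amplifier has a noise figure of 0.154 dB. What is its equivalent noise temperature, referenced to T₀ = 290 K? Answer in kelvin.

10.5 K

F = 10^(0.154/10) = 1.0361
T_e = (F − 1)·T₀ = (1.0361 − 1) × 290 = 10.5 K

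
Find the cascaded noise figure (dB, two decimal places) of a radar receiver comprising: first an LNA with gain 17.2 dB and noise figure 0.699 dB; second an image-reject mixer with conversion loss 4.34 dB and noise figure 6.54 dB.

0.94 dB

Convert to linear (a loss of L dB is a gain of −L dB): F_i = 10^(NF_i/10), G_i = 10^(G_i,dB/10)
  Stage 1: F_1 = 10^(0.699/10) = 1.175, G_1 = 10^(17.2/10) = 52.48
  Stage 2: F_2 = 10^(6.54/10) = 4.508, G_2 = 10^(−4.34/10) = 0.3681
Friis cascade:
  F = 1.175 + (4.508 − 1)/52.48 = 1.241
NF = 10 log₁₀(1.241) = 0.94 dB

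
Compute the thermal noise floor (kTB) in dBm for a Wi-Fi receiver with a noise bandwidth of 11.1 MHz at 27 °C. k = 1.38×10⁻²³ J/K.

T = 27 °C + 273.15 = 300.15 K
P_n = kTB = 1.38×10⁻²³ × 300.15 × 1.11×10⁷ = 4.60×10⁻¹⁴ W
In dBm: 10 log₁₀(4.60×10⁻¹⁴ / 10⁻³) = −103.4 dBm

−103.4 dBm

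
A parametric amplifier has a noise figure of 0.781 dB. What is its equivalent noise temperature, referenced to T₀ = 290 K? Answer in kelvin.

57.1 K

F = 10^(0.781/10) = 1.19702
T_e = (F − 1)·T₀ = (1.19702 − 1) × 290 = 57.1 K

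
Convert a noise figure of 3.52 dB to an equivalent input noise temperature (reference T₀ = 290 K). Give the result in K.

F = 10^(3.52/10) = 2.24905
T_e = (F − 1)·T₀ = (2.24905 − 1) × 290 = 362 K

362 K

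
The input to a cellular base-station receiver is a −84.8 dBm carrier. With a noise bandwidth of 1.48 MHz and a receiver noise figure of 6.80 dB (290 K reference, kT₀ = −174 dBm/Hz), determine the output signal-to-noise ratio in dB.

Noise floor: N = −174 + 10 log₁₀(B) + NF
10 log₁₀(1.48×10⁶) = 61.7 dB
N = −174 + 61.7 + 6.80 = −105.50 dBm
SNR = P_sig − N = −84.8 − (−105.50) = 20.70 dB → 20.7 dB

20.7 dB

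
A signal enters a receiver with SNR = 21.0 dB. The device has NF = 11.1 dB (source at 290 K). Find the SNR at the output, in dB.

9.9 dB

By definition F = SNR_in/SNR_out, so in dB: SNR_out = SNR_in − NF
SNR_out = 21.0 − 11.1 = 9.9 dB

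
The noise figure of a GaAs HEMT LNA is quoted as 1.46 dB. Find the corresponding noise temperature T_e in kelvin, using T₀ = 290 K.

F = 10^(1.46/10) = 1.39959
T_e = (F − 1)·T₀ = (1.39959 − 1) × 290 = 116 K

116 K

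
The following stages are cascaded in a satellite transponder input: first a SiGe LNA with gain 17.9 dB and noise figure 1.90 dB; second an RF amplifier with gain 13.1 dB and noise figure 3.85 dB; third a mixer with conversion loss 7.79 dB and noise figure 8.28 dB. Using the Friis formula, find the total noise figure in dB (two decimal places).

Convert to linear (a loss of L dB is a gain of −L dB): F_i = 10^(NF_i/10), G_i = 10^(G_i,dB/10)
  Stage 1: F_1 = 10^(1.90/10) = 1.549, G_1 = 10^(17.9/10) = 61.66
  Stage 2: F_2 = 10^(3.85/10) = 2.427, G_2 = 10^(13.1/10) = 20.42
  Stage 3: F_3 = 10^(8.28/10) = 6.730, G_3 = 10^(−7.79/10) = 0.1663
Friis cascade:
  F = 1.549 + (2.427 − 1)/61.66 + (6.730 − 1)/1259 = 1.577
NF = 10 log₁₀(1.577) = 1.98 dB

1.98 dB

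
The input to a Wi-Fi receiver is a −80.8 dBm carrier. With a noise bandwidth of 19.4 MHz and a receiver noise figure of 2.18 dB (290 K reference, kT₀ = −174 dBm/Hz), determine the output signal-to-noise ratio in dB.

18.1 dB

Noise floor: N = −174 + 10 log₁₀(B) + NF
10 log₁₀(1.94×10⁷) = 72.88 dB
N = −174 + 72.88 + 2.18 = −98.94 dBm
SNR = P_sig − N = −80.8 − (−98.94) = 18.14 dB → 18.1 dB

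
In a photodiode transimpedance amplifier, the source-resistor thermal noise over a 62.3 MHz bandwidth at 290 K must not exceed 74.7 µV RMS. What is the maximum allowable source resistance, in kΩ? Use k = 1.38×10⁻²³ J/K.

5.60 kΩ

Johnson–Nyquist: V_n = √(4kTRB) ⇒ R = V_n² / (4kTB)
4kTB = 4 × 1.38×10⁻²³ × 290 × 6.23×10⁷ = 9.97×10⁻¹³
R = (7.47×10⁻⁵)² / 9.97×10⁻¹³ = 5.60×10³ Ω = 5.60 kΩ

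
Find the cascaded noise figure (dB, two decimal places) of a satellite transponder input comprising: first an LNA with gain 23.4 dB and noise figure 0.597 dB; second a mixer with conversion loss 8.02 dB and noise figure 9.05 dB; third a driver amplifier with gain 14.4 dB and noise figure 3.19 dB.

Convert to linear (a loss of L dB is a gain of −L dB): F_i = 10^(NF_i/10), G_i = 10^(G_i,dB/10)
  Stage 1: F_1 = 10^(0.597/10) = 1.147, G_1 = 10^(23.4/10) = 218.8
  Stage 2: F_2 = 10^(9.05/10) = 8.035, G_2 = 10^(−8.02/10) = 0.1578
  Stage 3: F_3 = 10^(3.19/10) = 2.084, G_3 = 10^(14.4/10) = 27.54
Friis cascade:
  F = 1.147 + (8.035 − 1)/218.8 + (2.084 − 1)/34.51 = 1.211
NF = 10 log₁₀(1.211) = 0.83 dB

0.83 dB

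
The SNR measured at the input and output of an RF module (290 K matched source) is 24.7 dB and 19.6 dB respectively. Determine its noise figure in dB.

NF (dB) = SNR_in(dB) − SNR_out(dB) when the source is at T₀
NF = 24.7 − 19.6 = 5.1 dB

5.1 dB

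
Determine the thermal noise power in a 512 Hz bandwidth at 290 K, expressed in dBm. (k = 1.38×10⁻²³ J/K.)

P_n = kTB = 1.38×10⁻²³ × 290 × 5.12×10² = 2.05×10⁻¹⁸ W
In dBm: 10 log₁₀(2.05×10⁻¹⁸ / 10⁻³) = −146.9 dBm

−146.9 dBm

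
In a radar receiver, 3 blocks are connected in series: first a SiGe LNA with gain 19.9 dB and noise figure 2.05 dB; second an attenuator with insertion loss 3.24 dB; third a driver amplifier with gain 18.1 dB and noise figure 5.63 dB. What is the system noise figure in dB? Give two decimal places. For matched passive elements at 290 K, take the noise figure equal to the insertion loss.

2.23 dB

Convert to linear (a loss of L dB is a gain of −L dB): F_i = 10^(NF_i/10), G_i = 10^(G_i,dB/10)
  Stage 1: F_1 = 10^(2.05/10) = 1.603, G_1 = 10^(19.9/10) = 97.72
  Stage 2: F_2 = 10^(3.24/10) = 2.109, G_2 = 10^(−3.24/10) = 0.4742
  Stage 3: F_3 = 10^(5.63/10) = 3.656, G_3 = 10^(18.1/10) = 64.57
Friis cascade:
  F = 1.603 + (2.109 − 1)/97.72 + (3.656 − 1)/46.34 = 1.672
NF = 10 log₁₀(1.672) = 2.23 dB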